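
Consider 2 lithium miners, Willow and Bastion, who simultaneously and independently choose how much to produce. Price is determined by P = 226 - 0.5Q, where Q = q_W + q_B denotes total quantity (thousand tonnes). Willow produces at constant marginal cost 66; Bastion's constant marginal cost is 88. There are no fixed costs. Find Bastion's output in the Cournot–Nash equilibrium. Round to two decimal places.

Willow's profit: π_W = (226 - 0.5Q)q_W - (66q_W). Setting ∂π_W/∂q_W = 0: 160 - q_W - (1/2)(q_B) = 0.
Bastion's profit: π_B = (226 - 0.5Q)q_B - (88q_B). Setting ∂π_B/∂q_B = 0: 138 - q_B - (1/2)(q_W) = 0.
Rearranging gives the reaction functions q_W = (160 - (1/2)q_B) and q_B = (138 - (1/2)q_W).
Solving the pair: q_W = 364/3, q_B = 232/3.

77.33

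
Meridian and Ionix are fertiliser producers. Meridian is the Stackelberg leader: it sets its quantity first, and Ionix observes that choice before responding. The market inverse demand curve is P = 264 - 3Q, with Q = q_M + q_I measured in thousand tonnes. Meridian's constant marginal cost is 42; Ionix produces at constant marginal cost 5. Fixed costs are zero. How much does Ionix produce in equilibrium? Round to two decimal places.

The follower Ionix best-responds to any q_M: π_I = (264 - 3Q)q_I - 5q_I.
Follower FOC: 259 - 3q_M - 6q_I = 0, so q_I(q_M) = (259 - 3q_M)/6.
Meridian substitutes q_I(q_M) into its own profit: π_M = q_M(264 - 3q_M - (259 - 3q_M)/2) - 42q_M = (269/2 - (3/2)q_M)q_M - 42q_M.
Leader FOC: 185/2 - 3q_M = 0, so q_M = 185/6.
Then q_I = (259 - 3·(185/6))/6 = 111/4.

27.75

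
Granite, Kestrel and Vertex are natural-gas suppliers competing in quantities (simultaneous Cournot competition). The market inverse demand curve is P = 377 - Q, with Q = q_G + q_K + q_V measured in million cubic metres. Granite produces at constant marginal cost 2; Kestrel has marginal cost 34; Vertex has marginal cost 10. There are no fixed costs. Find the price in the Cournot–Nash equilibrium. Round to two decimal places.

105.75

Granite's profit: π_G = (377 - Q)q_G - (2q_G). Setting ∂π_G/∂q_G = 0: 375 - 2q_G - (q_K + q_V) = 0.
Kestrel's profit: π_K = (377 - Q)q_K - (34q_K). Setting ∂π_K/∂q_K = 0: 343 - 2q_K - (q_G + q_V) = 0.
Vertex's profit: π_V = (377 - Q)q_V - (10q_V). Setting ∂π_V/∂q_V = 0: 367 - 2q_V - (q_G + q_K) = 0.
Adding the 3 conditions: 1085 − 2Q − 2Q = 0, i.e. Q = 1085/4.
Back-substituting: q_G = (375 − 1085/4) = 415/4, q_K = (343 − 1085/4) = 287/4, q_V = (367 − 1085/4) = 383/4.
Total output Q = 1085/4, so price P = 377 - 1085/4 = 423/4.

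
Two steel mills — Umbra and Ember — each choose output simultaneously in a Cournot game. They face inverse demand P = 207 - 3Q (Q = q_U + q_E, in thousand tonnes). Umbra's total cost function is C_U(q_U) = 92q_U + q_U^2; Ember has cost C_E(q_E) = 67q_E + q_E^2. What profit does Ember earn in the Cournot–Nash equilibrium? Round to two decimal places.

Umbra's profit: π_U = (207 - 3Q)q_U - (92q_U + q_U²). Setting ∂π_U/∂q_U = 0: 115 - 8q_U - 3(q_E) = 0.
Ember's first-order condition: 140 - 8q_E - 3(q_U) = 0.
So q_U = (115 - 3q_E)/8 and q_E = (140 - 3q_U)/8.
Solving the pair: q_U = 100/11, q_E = 155/11.
Price P = 207 - 3·(255/11) = 1512/11.
Ember's profit: (1512/11)·(155/11) - 67·(155/11) - (155/11)² = 794.2149.

794.21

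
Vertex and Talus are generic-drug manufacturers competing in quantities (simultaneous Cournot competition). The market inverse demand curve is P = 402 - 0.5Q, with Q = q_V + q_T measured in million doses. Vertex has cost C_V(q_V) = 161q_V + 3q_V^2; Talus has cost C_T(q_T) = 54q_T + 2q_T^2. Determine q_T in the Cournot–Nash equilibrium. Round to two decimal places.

Vertex's profit: π_V = (402 - 0.5Q)q_V - (161q_V + 3q_V²). Setting ∂π_V/∂q_V = 0: 241 - 7q_V - (1/2)(q_T) = 0.
Talus's profit: π_T = (402 - 0.5Q)q_T - (54q_T + 2q_T²). Setting ∂π_T/∂q_T = 0: 348 - 5q_T - (1/2)(q_V) = 0.
Rearranging gives the reaction functions q_V = (241 - (1/2)q_T)/7 and q_T = (348 - (1/2)q_V)/5.
Substituting one into the other gives q_V = 29.6691 and q_T = 66.6331.

66.63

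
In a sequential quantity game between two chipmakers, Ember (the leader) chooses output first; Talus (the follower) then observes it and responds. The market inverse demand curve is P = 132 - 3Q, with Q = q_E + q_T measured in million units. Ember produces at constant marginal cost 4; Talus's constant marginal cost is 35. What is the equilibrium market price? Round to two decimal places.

43.75

The follower Talus best-responds to any q_E: π_T = (132 - 3Q)q_T - 35q_T.
∂π_T/∂q_T = 97 - 3q_E - 6q_T = 0 gives the reaction function q_T = (97 - 3q_E)/6.
Ember substitutes q_T(q_E) into its own profit: π_E = q_E(132 - 3q_E - (97 - 3q_E)/2) - 4q_E = (167/2 - (3/2)q_E)q_E - 4q_E.
Leader FOC: 159/2 - 3q_E = 0, so q_E = 53/2.
Then q_T = (97 - 3·(53/2))/6 = 35/12.
Total output Q = 353/12, so price P = 132 - 3·(353/12) = 175/4.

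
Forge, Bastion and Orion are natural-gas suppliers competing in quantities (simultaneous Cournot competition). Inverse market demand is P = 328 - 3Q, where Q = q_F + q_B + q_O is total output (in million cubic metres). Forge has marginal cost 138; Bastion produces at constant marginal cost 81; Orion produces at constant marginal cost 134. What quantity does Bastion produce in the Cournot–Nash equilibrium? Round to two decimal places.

29.75

Forge's profit: π_F = (328 - 3Q)q_F - (138q_F). Setting ∂π_F/∂q_F = 0: 190 - 6q_F - 3(q_B + q_O) = 0.
Bastion's first-order condition: 247 - 6q_B - 3(q_F + q_O) = 0.
Orion's profit: π_O = (328 - 3Q)q_O - (134q_O). Setting ∂π_O/∂q_O = 0: 194 - 6q_O - 3(q_F + q_B) = 0.
Adding the 3 first-order conditions: 631 − 12Q = 0, so Q = 631/12.
Back-substituting: q_F = (190 − 631/4)/3 = 43/4, q_B = (247 − 631/4)/3 = 119/4, q_O = (194 − 631/4)/3 = 145/12.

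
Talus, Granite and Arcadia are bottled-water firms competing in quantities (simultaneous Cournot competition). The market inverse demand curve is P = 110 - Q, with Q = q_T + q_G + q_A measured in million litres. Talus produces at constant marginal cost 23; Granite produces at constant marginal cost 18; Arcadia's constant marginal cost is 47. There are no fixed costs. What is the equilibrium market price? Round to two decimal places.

49.50

Talus's profit: π_T = (110 - Q)q_T - (23q_T). Setting ∂π_T/∂q_T = 0: 87 - 2q_T - (q_G + q_A) = 0.
Granite's profit: π_G = (110 - Q)q_G - (18q_G). Setting ∂π_G/∂q_G = 0: 92 - 2q_G - (q_T + q_A) = 0.
Arcadia's first-order condition: 63 - 2q_A - (q_T + q_G) = 0.
Adding the 3 first-order conditions: 242 − 4Q = 0, so Q = 121/2.
Back-substituting: q_T = (87 − 121/2) = 53/2, q_G = (92 − 121/2) = 63/2, q_A = (63 − 121/2) = 5/2.
Total output Q = 121/2, so price P = 110 - 121/2 = 99/2.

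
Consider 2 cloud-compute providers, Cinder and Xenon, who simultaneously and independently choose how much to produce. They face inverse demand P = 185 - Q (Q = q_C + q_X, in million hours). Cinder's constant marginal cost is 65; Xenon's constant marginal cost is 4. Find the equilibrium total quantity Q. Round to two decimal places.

100.33

Cinder's profit: π_C = (185 - Q)q_C - (65q_C). Setting ∂π_C/∂q_C = 0: 120 - 2q_C - (q_X) = 0.
Xenon's profit: π_X = (185 - Q)q_X - (4q_X). Setting ∂π_X/∂q_X = 0: 181 - 2q_X - (q_C) = 0.
So q_C = (120 - q_X)/2 and q_X = (181 - q_C)/2.
Solving the pair: q_C = 59/3, q_X = 242/3.
Total output Q = 59/3 + 242/3 = 301/3.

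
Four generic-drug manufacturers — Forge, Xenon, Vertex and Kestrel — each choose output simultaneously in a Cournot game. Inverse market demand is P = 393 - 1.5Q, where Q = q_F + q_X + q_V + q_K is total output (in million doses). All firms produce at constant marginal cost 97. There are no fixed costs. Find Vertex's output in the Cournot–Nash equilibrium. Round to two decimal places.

39.47

Each firm earns π_i = (393 - 1.5Q)q_i - 97q_i.
Setting ∂π_i/∂q_i = 0 with rivals' quantities fixed: 296 - 3q_i - (3/2)·Σ_{j≠i} q_j = 0.
By symmetry each firm produces the same amount; substituting Σ_{j≠i} q_j = 3q_i yields q_i = 296/(15/2) = 592/15.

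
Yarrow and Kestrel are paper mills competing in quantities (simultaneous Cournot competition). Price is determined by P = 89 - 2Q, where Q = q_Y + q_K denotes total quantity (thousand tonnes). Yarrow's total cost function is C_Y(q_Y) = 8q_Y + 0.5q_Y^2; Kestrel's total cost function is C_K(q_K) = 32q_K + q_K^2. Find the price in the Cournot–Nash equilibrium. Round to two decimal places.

Yarrow's profit: π_Y = (89 - 2Q)q_Y - (8q_Y + (1/2)q_Y²). Setting ∂π_Y/∂q_Y = 0: 81 - 5q_Y - 2(q_K) = 0.
Kestrel's profit: π_K = (89 - 2Q)q_K - (32q_K + q_K²). Setting ∂π_K/∂q_K = 0: 57 - 6q_K - 2(q_Y) = 0.
So q_Y = (81 - 2q_K)/5 and q_K = (57 - 2q_Y)/6.
Substituting one into the other gives q_Y = 186/13 and q_K = 123/26.
Total output Q = 495/26, so price P = 89 - 2·(495/26) = 662/13.

50.92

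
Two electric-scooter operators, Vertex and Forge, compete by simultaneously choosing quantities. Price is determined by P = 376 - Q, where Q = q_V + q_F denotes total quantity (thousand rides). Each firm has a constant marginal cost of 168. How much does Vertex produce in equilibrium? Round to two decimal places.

69.33

Each firm earns π_i = (376 - Q)q_i - 168q_i.
First-order condition (treating rivals' output as given): 208 - 2q_i - q_j = 0.
With identical firms every q_j equals q_i, so q_j = q_i and 208 = 3q_i, giving q_i = 208/3.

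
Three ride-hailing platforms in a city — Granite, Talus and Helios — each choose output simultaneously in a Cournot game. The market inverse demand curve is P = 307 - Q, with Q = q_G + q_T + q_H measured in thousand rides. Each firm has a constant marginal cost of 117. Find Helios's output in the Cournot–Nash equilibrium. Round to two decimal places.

Each firm earns π_i = (307 - Q)q_i - 117q_i.
Setting ∂π_i/∂q_i = 0 with rivals' quantities fixed: 190 - 2q_i - Σ_{j≠i} q_j = 0.
With identical firms every q_j equals q_i, so Σ_{j≠i} q_j = 2q_i and 190 = 4q_i, giving q_i = 95/2.

47.50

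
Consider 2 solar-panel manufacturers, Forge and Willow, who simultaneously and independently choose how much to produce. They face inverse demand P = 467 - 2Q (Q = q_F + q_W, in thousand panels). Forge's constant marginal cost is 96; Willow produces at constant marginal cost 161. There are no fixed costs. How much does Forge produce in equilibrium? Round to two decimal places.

Forge's profit: π_F = (467 - 2Q)q_F - (96q_F). Setting ∂π_F/∂q_F = 0: 371 - 4q_F - 2(q_W) = 0.
Willow's first-order condition: 306 - 4q_W - 2(q_F) = 0.
So q_F = (371 - 2q_W)/4 and q_W = (306 - 2q_F)/4.
Substituting one into the other gives q_F = 218/3 and q_W = 241/6.

72.67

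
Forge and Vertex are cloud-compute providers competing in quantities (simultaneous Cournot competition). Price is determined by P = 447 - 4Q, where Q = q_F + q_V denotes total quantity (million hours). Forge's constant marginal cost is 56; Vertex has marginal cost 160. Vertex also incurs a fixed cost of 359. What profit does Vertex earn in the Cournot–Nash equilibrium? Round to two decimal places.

571.25

Forge's profit: π_F = (447 - 4Q)q_F - (56q_F). Setting ∂π_F/∂q_F = 0: 391 - 8q_F - 4(q_V) = 0.
Vertex's profit: π_V = (447 - 4Q)q_V - (160q_V). Setting ∂π_V/∂q_V = 0: 287 - 8q_V - 4(q_F) = 0.
Rearranging gives the reaction functions q_F = (391 - 4q_V)/8 and q_V = (287 - 4q_F)/8.
Solving the pair: q_F = 165/4, q_V = 61/4.
Price P = 447 - 4·(113/2) = 221.
Vertex's profit: (221 - 160)·(61/4) - 359 = 571.2500.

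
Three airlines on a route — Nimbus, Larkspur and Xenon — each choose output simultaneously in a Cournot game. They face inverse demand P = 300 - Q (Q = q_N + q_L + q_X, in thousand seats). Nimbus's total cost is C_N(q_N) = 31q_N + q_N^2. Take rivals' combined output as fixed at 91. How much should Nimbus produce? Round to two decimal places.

With rivals' combined output fixed at 91, Nimbus's profit is π_N = (300 - 91 - q_N)q_N - (31q_N + q_N²) = (209 - q_N)q_N - (31q_N + q_N²).
∂π_N/∂q_N = 178 - 4q_N = 0, so q_N = 89/2.

44.50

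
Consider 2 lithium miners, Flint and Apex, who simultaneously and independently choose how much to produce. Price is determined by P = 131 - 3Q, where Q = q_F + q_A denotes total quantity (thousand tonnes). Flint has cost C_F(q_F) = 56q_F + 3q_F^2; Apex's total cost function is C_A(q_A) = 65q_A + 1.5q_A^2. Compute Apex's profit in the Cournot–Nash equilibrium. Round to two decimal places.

Flint's profit: π_F = (131 - 3Q)q_F - (56q_F + 3q_F²). Setting ∂π_F/∂q_F = 0: 75 - 12q_F - 3(q_A) = 0.
Apex's profit: π_A = (131 - 3Q)q_A - (65q_A + (3/2)q_A²). Setting ∂π_A/∂q_A = 0: 66 - 9q_A - 3(q_F) = 0.
Best responses: q_F = (75 - 3q_A)/12, q_A = (66 - 3q_F)/9.
Solving the pair: q_F = 53/11, q_A = 63/11.
Price P = 131 - 3·(116/11) = 1093/11.
Apex's profit: (1093/11)·(63/11) - 65·(63/11) - (3/2)(63/11)² = 147.6074.

147.61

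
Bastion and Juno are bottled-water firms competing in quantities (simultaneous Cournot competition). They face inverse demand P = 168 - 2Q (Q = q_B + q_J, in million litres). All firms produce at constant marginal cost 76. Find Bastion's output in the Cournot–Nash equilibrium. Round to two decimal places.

A representative firm's profit is π_i = q_i(168 - 2Q) - 76q_i.
Setting ∂π_i/∂q_i = 0 with rivals' quantities fixed: 92 - 4q_i - 2q_j = 0.
With identical firms every q_j equals q_i, so q_j = q_i and 92 = 6q_i, giving q_i = 46/3.

15.33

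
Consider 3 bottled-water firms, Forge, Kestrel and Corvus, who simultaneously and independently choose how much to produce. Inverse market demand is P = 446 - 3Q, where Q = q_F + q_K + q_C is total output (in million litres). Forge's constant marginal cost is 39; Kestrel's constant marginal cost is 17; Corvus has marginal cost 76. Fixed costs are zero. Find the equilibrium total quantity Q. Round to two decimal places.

100.50

Forge's profit: π_F = (446 - 3Q)q_F - (39q_F). Setting ∂π_F/∂q_F = 0: 407 - 6q_F - 3(q_K + q_C) = 0.
Kestrel's profit: π_K = (446 - 3Q)q_K - (17q_K). Setting ∂π_K/∂q_K = 0: 429 - 6q_K - 3(q_F + q_C) = 0.
Corvus's profit: π_C = (446 - 3Q)q_C - (76q_C). Setting ∂π_C/∂q_C = 0: 370 - 6q_C - 3(q_F + q_K) = 0.
Adding the 3 conditions: 1206 − 6Q − 6Q = 0, i.e. Q = 201/2.
Back-substituting: q_F = (407 − 603/2)/3 = 211/6, q_K = (429 − 603/2)/3 = 85/2, q_C = (370 − 603/2)/3 = 137/6.
Total output Q = 211/6 + 85/2 + 137/6 = 201/2.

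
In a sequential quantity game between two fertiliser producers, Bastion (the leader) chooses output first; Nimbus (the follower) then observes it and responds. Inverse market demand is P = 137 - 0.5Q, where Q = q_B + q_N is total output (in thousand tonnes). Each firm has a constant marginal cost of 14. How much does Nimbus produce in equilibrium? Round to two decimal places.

The follower Nimbus best-responds to any q_B: π_N = (137 - 0.5Q)q_N - 14q_N.
Setting the follower's marginal profit to zero, 123 - (1/2)q_B - q_N = 0, i.e. q_N = (123 - (1/2)q_B).
The leader anticipates this reaction. Substituting into P = 137 - 0.5Q gives P = 151/2 - (1/4)q_B, so π_B = (151/2 - (1/4)q_B)q_B - 14q_B.
The leader's first-order condition 123/2 - (1/2)q_B = 0 yields q_B = 123.
Then q_N = (123 - (1/2)·123) = 123/2.

61.50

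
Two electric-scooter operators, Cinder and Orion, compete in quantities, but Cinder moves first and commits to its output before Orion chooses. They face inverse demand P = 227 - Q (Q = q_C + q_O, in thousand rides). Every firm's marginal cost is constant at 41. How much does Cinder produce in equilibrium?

Solve by backward induction. Given q_C, the follower Orion maximises π_O = (227 - q_C - q_O)q_O - 41q_O.
Setting the follower's marginal profit to zero, 186 - q_C - 2q_O = 0, i.e. q_O = (186 - q_C)/2.
Cinder substitutes q_O(q_C) into its own profit: π_C = q_C(227 - q_C - (186 - q_C)/2) - 41q_C = (134 - (1/2)q_C)q_C - 41q_C.
The leader's first-order condition 93 - q_C = 0 yields q_C = 93.
Then q_O = (186 - 93)/2 = 93/2.

93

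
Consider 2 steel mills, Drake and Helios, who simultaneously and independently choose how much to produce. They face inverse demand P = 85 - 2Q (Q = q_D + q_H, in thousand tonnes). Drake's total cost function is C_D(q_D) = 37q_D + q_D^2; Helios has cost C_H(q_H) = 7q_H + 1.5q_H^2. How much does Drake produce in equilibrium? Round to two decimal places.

Drake's profit: π_D = (85 - 2Q)q_D - (37q_D + q_D²). Setting ∂π_D/∂q_D = 0: 48 - 6q_D - 2(q_H) = 0.
Helios's profit: π_H = (85 - 2Q)q_H - (7q_H + (3/2)q_H²). Setting ∂π_H/∂q_H = 0: 78 - 7q_H - 2(q_D) = 0.
So q_D = (48 - 2q_H)/6 and q_H = (78 - 2q_D)/7.
Solving the pair: q_D = 90/19, q_H = 186/19.

4.74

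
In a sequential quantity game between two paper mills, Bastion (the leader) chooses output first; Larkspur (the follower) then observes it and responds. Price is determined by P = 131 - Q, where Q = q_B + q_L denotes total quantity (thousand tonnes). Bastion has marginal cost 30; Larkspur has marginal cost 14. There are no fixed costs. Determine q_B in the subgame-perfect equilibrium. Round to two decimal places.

42.50

Solve by backward induction. Given q_B, the follower Larkspur maximises π_L = (131 - q_B - q_L)q_L - 14q_L.
∂π_L/∂q_L = 117 - q_B - 2q_L = 0 gives the reaction function q_L = (117 - q_B)/2.
Bastion substitutes q_L(q_B) into its own profit: π_B = q_B(131 - q_B - (117 - q_B)/2) - 30q_B = (145/2 - (1/2)q_B)q_B - 30q_B.
Leader FOC: 85/2 - q_B = 0, so q_B = 85/2.
Then q_L = (117 - 85/2)/2 = 149/4.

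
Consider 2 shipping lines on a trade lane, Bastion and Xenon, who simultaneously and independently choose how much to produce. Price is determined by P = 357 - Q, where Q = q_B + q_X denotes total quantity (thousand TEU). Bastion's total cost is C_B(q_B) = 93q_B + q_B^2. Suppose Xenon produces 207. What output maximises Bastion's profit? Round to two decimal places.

14.25

With the rival's output fixed at 207, Bastion's profit is π_B = (357 - 207 - q_B)q_B - (93q_B + q_B²) = (150 - q_B)q_B - (93q_B + q_B²).
∂π_B/∂q_B = 57 - 4q_B = 0, so q_B = 57/4.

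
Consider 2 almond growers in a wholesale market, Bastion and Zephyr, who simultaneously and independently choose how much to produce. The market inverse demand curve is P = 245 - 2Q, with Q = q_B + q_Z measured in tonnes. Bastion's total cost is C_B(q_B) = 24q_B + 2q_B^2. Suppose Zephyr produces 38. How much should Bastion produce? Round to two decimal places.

With the rival's output fixed at 38, Bastion's profit is π_B = (245 - 2·38 - 2q_B)q_B - (24q_B + 2q_B²) = (169 - 2q_B)q_B - (24q_B + 2q_B²).
∂π_B/∂q_B = 145 - 8q_B = 0, so q_B = 145/8.

18.13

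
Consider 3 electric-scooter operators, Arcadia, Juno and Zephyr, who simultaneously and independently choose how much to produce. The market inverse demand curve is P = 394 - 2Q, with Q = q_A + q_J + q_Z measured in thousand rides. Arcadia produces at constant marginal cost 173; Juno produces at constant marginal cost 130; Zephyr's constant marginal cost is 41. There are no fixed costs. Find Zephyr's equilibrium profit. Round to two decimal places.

Arcadia's profit: π_A = (394 - 2Q)q_A - (173q_A). Setting ∂π_A/∂q_A = 0: 221 - 4q_A - 2(q_J + q_Z) = 0.
Juno's profit: π_J = (394 - 2Q)q_J - (130q_J). Setting ∂π_J/∂q_J = 0: 264 - 4q_J - 2(q_A + q_Z) = 0.
Zephyr's first-order condition: 353 - 4q_Z - 2(q_A + q_J) = 0.
Adding the 3 first-order conditions: 838 − 8Q = 0, so Q = 419/4.
Back-substituting: q_A = (221 − 419/2)/2 = 23/4, q_J = (264 − 419/2)/2 = 109/4, q_Z = (353 − 419/2)/2 = 287/4.
Price P = 394 - 2·(419/4) = 369/2.
Zephyr's profit: (369/2 - 41)·(287/4) = 10296.1250.

10296.13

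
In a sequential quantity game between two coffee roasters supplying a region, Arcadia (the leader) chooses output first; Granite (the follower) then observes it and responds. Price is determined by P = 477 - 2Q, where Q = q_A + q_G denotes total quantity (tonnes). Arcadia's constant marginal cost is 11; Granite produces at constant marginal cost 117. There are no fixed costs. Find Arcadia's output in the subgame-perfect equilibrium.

143

The follower Granite best-responds to any q_A: π_G = (477 - 2Q)q_G - 117q_G.
Follower FOC: 360 - 2q_A - 4q_G = 0, so q_G(q_A) = (360 - 2q_A)/4.
Arcadia substitutes q_G(q_A) into its own profit: π_A = q_A(477 - 2q_A - (360 - 2q_A)/2) - 11q_A = (297 - q_A)q_A - 11q_A.
Maximising: ∂π_A/∂q_A = 286 - 2q_A = 0, giving q_A = 143.
Then q_G = (360 - 2·143)/4 = 37/2.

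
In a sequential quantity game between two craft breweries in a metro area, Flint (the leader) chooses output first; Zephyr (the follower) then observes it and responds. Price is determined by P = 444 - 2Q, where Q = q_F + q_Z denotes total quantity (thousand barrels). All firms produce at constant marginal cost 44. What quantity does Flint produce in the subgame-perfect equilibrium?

100

The follower Zephyr best-responds to any q_F: π_Z = (444 - 2Q)q_Z - 44q_Z.
Setting the follower's marginal profit to zero, 400 - 2q_F - 4q_Z = 0, i.e. q_Z = (400 - 2q_F)/4.
The leader anticipates this reaction. Substituting into P = 444 - 2Q gives P = 244 - q_F, so π_F = (244 - q_F)q_F - 44q_F.
The leader's first-order condition 200 - 2q_F = 0 yields q_F = 100.
Then q_Z = (400 - 2·100)/4 = 50.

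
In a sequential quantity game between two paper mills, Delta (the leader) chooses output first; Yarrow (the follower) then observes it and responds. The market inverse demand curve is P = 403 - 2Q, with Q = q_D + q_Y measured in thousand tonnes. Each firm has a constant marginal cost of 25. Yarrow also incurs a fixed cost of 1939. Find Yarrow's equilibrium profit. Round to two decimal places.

2526.13

The follower Yarrow best-responds to any q_D: π_Y = (403 - 2Q)q_Y - 25q_Y.
Setting the follower's marginal profit to zero, 378 - 2q_D - 4q_Y = 0, i.e. q_Y = (378 - 2q_D)/4.
The leader anticipates this reaction. Substituting into P = 403 - 2Q gives P = 214 - q_D, so π_D = (214 - q_D)q_D - 25q_D.
Leader FOC: 189 - 2q_D = 0, so q_D = 189/2.
Then q_Y = (378 - 2·(189/2))/4 = 189/4.
Price P = 403 - 2·(567/4) = 239/2.
Yarrow's profit: (239/2 - 25)·(189/4) - 1939 = 2526.1250.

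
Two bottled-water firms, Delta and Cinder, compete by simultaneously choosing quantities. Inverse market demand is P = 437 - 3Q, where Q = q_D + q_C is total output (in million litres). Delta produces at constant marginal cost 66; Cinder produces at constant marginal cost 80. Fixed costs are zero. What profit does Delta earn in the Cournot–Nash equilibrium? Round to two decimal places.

Delta's profit: π_D = (437 - 3Q)q_D - (66q_D). Setting ∂π_D/∂q_D = 0: 371 - 6q_D - 3(q_C) = 0.
Cinder's profit: π_C = (437 - 3Q)q_C - (80q_C). Setting ∂π_C/∂q_C = 0: 357 - 6q_C - 3(q_D) = 0.
Rearranging gives the reaction functions q_D = (371 - 3q_C)/6 and q_C = (357 - 3q_D)/6.
Solving the pair: q_D = 385/9, q_C = 343/9.
Price P = 437 - 3·(728/9) = 583/3.
Delta's profit: (583/3 - 66)·(385/9) = 5489.8148.

5489.81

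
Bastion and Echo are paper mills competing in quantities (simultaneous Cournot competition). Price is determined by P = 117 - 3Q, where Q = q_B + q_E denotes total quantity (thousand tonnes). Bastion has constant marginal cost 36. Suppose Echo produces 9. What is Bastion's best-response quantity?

9

With the rival's output fixed at 9, Bastion's profit is π_B = (117 - 3·9 - 3q_B)q_B - (36q_B) = (90 - 3q_B)q_B - (36q_B).
∂π_B/∂q_B = 54 - 6q_B = 0, so q_B = 9.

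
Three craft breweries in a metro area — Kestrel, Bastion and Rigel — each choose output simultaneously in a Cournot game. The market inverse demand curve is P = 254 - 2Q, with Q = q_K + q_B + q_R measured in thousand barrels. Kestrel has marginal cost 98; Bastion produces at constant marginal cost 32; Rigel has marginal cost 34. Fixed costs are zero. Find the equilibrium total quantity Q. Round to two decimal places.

Kestrel's profit: π_K = (254 - 2Q)q_K - (98q_K). Setting ∂π_K/∂q_K = 0: 156 - 4q_K - 2(q_B + q_R) = 0.
Bastion's first-order condition: 222 - 4q_B - 2(q_K + q_R) = 0.
Rigel's profit: π_R = (254 - 2Q)q_R - (34q_R). Setting ∂π_R/∂q_R = 0: 220 - 4q_R - 2(q_K + q_B) = 0.
Adding the 3 conditions: 598 − 4Q − 4Q = 0, i.e. Q = 299/4.
Back-substituting: q_K = (156 − 299/2)/2 = 13/4, q_B = (222 − 299/2)/2 = 145/4, q_R = (220 − 299/2)/2 = 141/4.
Total output Q = 13/4 + 145/4 + 141/4 = 299/4.

74.75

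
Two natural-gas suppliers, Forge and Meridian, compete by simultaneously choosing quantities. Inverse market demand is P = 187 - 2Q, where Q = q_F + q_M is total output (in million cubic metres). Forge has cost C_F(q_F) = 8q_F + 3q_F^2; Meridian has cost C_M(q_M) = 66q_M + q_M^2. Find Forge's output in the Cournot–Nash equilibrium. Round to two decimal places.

Forge's profit: π_F = (187 - 2Q)q_F - (8q_F + 3q_F²). Setting ∂π_F/∂q_F = 0: 179 - 10q_F - 2(q_M) = 0.
Meridian's first-order condition: 121 - 6q_M - 2(q_F) = 0.
Best responses: q_F = (179 - 2q_M)/10, q_M = (121 - 2q_F)/6.
Solving the pair: q_F = 104/7, q_M = 213/14.

14.86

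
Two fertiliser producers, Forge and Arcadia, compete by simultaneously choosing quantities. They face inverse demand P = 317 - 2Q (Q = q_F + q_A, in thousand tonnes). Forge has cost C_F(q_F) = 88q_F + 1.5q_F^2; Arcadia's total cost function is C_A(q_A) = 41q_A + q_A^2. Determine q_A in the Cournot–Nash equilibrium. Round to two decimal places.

38.79

Forge's profit: π_F = (317 - 2Q)q_F - (88q_F + (3/2)q_F²). Setting ∂π_F/∂q_F = 0: 229 - 7q_F - 2(q_A) = 0.
Arcadia's first-order condition: 276 - 6q_A - 2(q_F) = 0.
Rearranging gives the reaction functions q_F = (229 - 2q_A)/7 and q_A = (276 - 2q_F)/6.
Substituting one into the other gives q_F = 411/19 and q_A = 737/19.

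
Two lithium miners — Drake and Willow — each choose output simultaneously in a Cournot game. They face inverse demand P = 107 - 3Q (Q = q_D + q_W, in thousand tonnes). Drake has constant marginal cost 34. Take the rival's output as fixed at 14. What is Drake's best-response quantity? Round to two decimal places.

With the rival's output fixed at 14, Drake's profit is π_D = (107 - 3·14 - 3q_D)q_D - (34q_D) = (65 - 3q_D)q_D - (34q_D).
∂π_D/∂q_D = 31 - 6q_D = 0, so q_D = 31/6.

5.17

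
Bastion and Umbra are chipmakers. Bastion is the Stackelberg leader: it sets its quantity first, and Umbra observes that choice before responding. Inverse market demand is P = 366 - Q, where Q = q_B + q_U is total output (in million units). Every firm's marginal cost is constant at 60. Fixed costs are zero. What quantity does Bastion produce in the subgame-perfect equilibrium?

153

The follower Umbra best-responds to any q_B: π_U = (366 - Q)q_U - 60q_U.
Setting the follower's marginal profit to zero, 306 - q_B - 2q_U = 0, i.e. q_U = (306 - q_B)/2.
Bastion substitutes q_U(q_B) into its own profit: π_B = q_B(366 - q_B - (306 - q_B)/2) - 60q_B = (213 - (1/2)q_B)q_B - 60q_B.
Maximising: ∂π_B/∂q_B = 153 - q_B = 0, giving q_B = 153.
Then q_U = (306 - 153)/2 = 153/2.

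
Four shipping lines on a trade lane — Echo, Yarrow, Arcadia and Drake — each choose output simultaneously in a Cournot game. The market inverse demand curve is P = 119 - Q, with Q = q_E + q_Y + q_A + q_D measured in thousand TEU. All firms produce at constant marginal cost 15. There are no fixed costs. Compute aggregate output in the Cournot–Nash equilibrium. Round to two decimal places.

83.20

A representative firm's profit is π_i = q_i(119 - Q) - 15q_i.
Setting ∂π_i/∂q_i = 0 with rivals' quantities fixed: 104 - 2q_i - Σ_{j≠i} q_j = 0.
By symmetry each firm produces the same amount; substituting Σ_{j≠i} q_j = 3q_i yields q_i = 104/5.
Total output Q = 104/5 + 104/5 + 104/5 + 104/5 = 416/5.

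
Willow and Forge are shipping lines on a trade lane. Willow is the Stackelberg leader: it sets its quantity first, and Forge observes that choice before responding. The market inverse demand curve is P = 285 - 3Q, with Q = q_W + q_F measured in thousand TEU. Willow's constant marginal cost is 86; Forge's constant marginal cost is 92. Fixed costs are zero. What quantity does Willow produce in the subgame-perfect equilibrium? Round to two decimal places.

34.17

Solve by backward induction. Given q_W, the follower Forge maximises π_F = (285 - 3q_W - 3q_F)q_F - 92q_F.
Setting the follower's marginal profit to zero, 193 - 3q_W - 6q_F = 0, i.e. q_F = (193 - 3q_W)/6.
Willow substitutes q_F(q_W) into its own profit: π_W = q_W(285 - 3q_W - (193 - 3q_W)/2) - 86q_W = (377/2 - (3/2)q_W)q_W - 86q_W.
Leader FOC: 205/2 - 3q_W = 0, so q_W = 205/6.
Then q_F = (193 - 3·(205/6))/6 = 181/12.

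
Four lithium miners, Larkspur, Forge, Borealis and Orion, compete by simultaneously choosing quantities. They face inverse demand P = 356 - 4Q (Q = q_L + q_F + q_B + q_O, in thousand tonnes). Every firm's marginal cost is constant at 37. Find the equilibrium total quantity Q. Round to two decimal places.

63.80

A representative firm's profit is π_i = q_i(356 - 4Q) - 37q_i.
First-order condition (treating rivals' output as given): 319 - 8q_i - 4·Σ_{j≠i} q_j = 0.
With identical firms every q_j equals q_i, so Σ_{j≠i} q_j = 3q_i and 319 = 20q_i, giving q_i = 319/20.
Total output Q = 319/20 + 319/20 + 319/20 + 319/20 = 319/5.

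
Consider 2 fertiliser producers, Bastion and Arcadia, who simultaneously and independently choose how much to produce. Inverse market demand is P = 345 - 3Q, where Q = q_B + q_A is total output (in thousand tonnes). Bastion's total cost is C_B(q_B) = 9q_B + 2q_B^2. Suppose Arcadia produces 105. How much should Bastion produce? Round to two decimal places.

With the rival's output fixed at 105, Bastion's profit is π_B = (345 - 3·105 - 3q_B)q_B - (9q_B + 2q_B²) = (30 - 3q_B)q_B - (9q_B + 2q_B²).
∂π_B/∂q_B = 21 - 10q_B = 0, so q_B = 21/10.

2.10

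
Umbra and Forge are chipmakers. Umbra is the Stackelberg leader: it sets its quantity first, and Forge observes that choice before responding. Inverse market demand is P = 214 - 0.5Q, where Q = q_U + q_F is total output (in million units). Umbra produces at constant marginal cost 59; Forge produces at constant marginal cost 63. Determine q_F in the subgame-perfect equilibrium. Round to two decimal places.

71.50

The follower Forge best-responds to any q_U: π_F = (214 - 0.5Q)q_F - 63q_F.
Follower FOC: 151 - (1/2)q_U - q_F = 0, so q_F(q_U) = (151 - (1/2)q_U).
Umbra substitutes q_F(q_U) into its own profit: π_U = q_U(214 - (1/2)q_U - (151 - (1/2)q_U)/2) - 59q_U = (277/2 - (1/4)q_U)q_U - 59q_U.
Leader FOC: 159/2 - (1/2)q_U = 0, so q_U = 159.
Then q_F = (151 - (1/2)·159) = 143/2.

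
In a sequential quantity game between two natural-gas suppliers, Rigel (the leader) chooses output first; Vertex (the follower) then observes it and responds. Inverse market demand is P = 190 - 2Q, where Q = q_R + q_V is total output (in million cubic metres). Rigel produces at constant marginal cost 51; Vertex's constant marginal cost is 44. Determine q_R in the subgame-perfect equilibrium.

The follower Vertex best-responds to any q_R: π_V = (190 - 2Q)q_V - 44q_V.
∂π_V/∂q_V = 146 - 2q_R - 4q_V = 0 gives the reaction function q_V = (146 - 2q_R)/4.
Rigel substitutes q_V(q_R) into its own profit: π_R = q_R(190 - 2q_R - (146 - 2q_R)/2) - 51q_R = (117 - q_R)q_R - 51q_R.
Maximising: ∂π_R/∂q_R = 66 - 2q_R = 0, giving q_R = 33.
Then q_V = (146 - 2·33)/4 = 20.

33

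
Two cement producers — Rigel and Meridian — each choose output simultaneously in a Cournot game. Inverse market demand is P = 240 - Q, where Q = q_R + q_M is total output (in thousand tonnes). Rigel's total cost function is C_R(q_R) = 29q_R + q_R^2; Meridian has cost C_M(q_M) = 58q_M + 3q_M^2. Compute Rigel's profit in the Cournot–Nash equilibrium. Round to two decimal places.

4720.16

Rigel's profit: π_R = (240 - Q)q_R - (29q_R + q_R²). Setting ∂π_R/∂q_R = 0: 211 - 4q_R - (q_M) = 0.
Meridian's first-order condition: 182 - 8q_M - (q_R) = 0.
So q_R = (211 - q_M)/4 and q_M = (182 - q_R)/8.
Substituting one into the other gives q_R = 1506/31 and q_M = 517/31.
Price P = 240 - 65.2581 = 174.7419.
Rigel's profit: 174.7419·(1506/31) - 29·(1506/31) - (1506/31)² = 4720.1582.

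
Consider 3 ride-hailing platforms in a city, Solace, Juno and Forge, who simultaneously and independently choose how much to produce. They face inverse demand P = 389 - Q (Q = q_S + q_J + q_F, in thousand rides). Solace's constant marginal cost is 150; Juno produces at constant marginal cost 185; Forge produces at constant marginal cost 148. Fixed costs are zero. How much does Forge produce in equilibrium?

Solace's profit: π_S = (389 - Q)q_S - (150q_S). Setting ∂π_S/∂q_S = 0: 239 - 2q_S - (q_J + q_F) = 0.
Juno's first-order condition: 204 - 2q_J - (q_S + q_F) = 0.
Forge's first-order condition: 241 - 2q_F - (q_S + q_J) = 0.
Adding the 3 first-order conditions: 684 − 4Q = 0, so Q = 171.
Back-substituting: q_S = (239 − 171) = 68, q_J = (204 − 171) = 33, q_F = (241 − 171) = 70.

70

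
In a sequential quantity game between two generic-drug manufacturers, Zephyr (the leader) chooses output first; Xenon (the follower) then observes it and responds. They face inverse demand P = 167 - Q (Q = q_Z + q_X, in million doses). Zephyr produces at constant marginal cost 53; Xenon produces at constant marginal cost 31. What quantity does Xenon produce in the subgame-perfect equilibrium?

45

The follower Xenon best-responds to any q_Z: π_X = (167 - Q)q_X - 31q_X.
Follower FOC: 136 - q_Z - 2q_X = 0, so q_X(q_Z) = (136 - q_Z)/2.
The leader anticipates this reaction. Substituting into P = 167 - Q gives P = 99 - (1/2)q_Z, so π_Z = (99 - (1/2)q_Z)q_Z - 53q_Z.
Leader FOC: 46 - q_Z = 0, so q_Z = 46.
Then q_X = (136 - 46)/2 = 45.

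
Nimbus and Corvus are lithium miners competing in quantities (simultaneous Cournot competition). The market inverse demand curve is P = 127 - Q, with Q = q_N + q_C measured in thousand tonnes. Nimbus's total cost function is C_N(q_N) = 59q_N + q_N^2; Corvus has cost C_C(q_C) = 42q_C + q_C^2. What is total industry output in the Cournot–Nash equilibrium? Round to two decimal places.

Nimbus's profit: π_N = (127 - Q)q_N - (59q_N + q_N²). Setting ∂π_N/∂q_N = 0: 68 - 4q_N - (q_C) = 0.
Corvus's first-order condition: 85 - 4q_C - (q_N) = 0.
So q_N = (68 - q_C)/4 and q_C = (85 - q_N)/4.
Solving the pair: q_N = 187/15, q_C = 272/15.
Total output Q = 187/15 + 272/15 = 153/5.

30.60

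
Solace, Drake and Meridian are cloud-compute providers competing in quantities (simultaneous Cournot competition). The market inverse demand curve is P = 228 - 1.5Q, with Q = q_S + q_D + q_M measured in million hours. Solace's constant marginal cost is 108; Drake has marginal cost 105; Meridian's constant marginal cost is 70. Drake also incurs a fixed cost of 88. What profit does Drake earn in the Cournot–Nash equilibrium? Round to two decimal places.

Solace's profit: π_S = (228 - 1.5Q)q_S - (108q_S). Setting ∂π_S/∂q_S = 0: 120 - 3q_S - (3/2)(q_D + q_M) = 0.
Drake's first-order condition: 123 - 3q_D - (3/2)(q_S + q_M) = 0.
Meridian's first-order condition: 158 - 3q_M - (3/2)(q_S + q_D) = 0.
Summing all 3 equations gives 401 − 6Q = 0, hence Q = 401/6.
Back-substituting: q_S = (120 − 401/4)/(3/2) = 79/6, q_D = (123 − 401/4)/(3/2) = 91/6, q_M = (158 − 401/4)/(3/2) = 77/2.
Price P = 228 - (3/2)·(401/6) = 511/4.
Drake's profit: (511/4 - 105)·(91/6) - 88 = 257.0417.

257.04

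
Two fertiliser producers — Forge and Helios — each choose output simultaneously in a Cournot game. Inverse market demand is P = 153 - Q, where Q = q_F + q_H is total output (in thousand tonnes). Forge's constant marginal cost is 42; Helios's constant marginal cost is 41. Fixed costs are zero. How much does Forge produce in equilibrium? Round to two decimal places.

Forge's profit: π_F = (153 - Q)q_F - (42q_F). Setting ∂π_F/∂q_F = 0: 111 - 2q_F - (q_H) = 0.
Helios's first-order condition: 112 - 2q_H - (q_F) = 0.
Rearranging gives the reaction functions q_F = (111 - q_H)/2 and q_H = (112 - q_F)/2.
Substituting one into the other gives q_F = 110/3 and q_H = 113/3.

36.67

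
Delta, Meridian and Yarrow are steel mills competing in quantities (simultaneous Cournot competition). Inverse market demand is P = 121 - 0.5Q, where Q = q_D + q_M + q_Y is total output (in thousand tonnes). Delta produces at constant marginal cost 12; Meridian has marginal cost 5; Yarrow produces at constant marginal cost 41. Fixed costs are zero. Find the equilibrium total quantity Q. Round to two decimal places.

152.50

Delta's profit: π_D = (121 - 0.5Q)q_D - (12q_D). Setting ∂π_D/∂q_D = 0: 109 - q_D - (1/2)(q_M + q_Y) = 0.
Meridian's first-order condition: 116 - q_M - (1/2)(q_D + q_Y) = 0.
Yarrow's profit: π_Y = (121 - 0.5Q)q_Y - (41q_Y). Setting ∂π_Y/∂q_Y = 0: 80 - q_Y - (1/2)(q_D + q_M) = 0.
Adding the 3 conditions: 305 − Q − Q = 0, i.e. Q = 305/2.
Back-substituting: q_D = (109 − 305/4)/(1/2) = 131/2, q_M = (116 − 305/4)/(1/2) = 159/2, q_Y = (80 − 305/4)/(1/2) = 15/2.
Total output Q = 131/2 + 159/2 + 15/2 = 305/2.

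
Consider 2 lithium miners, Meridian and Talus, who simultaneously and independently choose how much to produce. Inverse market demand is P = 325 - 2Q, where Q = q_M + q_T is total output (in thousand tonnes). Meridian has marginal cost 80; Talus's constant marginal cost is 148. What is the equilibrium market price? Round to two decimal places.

Meridian's profit: π_M = (325 - 2Q)q_M - (80q_M). Setting ∂π_M/∂q_M = 0: 245 - 4q_M - 2(q_T) = 0.
Talus's first-order condition: 177 - 4q_T - 2(q_M) = 0.
Best responses: q_M = (245 - 2q_T)/4, q_T = (177 - 2q_M)/4.
Solving the pair: q_M = 313/6, q_T = 109/6.
Total output Q = 211/3, so price P = 325 - 2·(211/3) = 553/3.

184.33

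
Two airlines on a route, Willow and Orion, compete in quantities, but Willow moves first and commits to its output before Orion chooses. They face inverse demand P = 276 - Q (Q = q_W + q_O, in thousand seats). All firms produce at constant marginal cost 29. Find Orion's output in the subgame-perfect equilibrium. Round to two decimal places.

61.75

Solve by backward induction. Given q_W, the follower Orion maximises π_O = (276 - q_W - q_O)q_O - 29q_O.
∂π_O/∂q_O = 247 - q_W - 2q_O = 0 gives the reaction function q_O = (247 - q_W)/2.
The leader anticipates this reaction. Substituting into P = 276 - Q gives P = 305/2 - (1/2)q_W, so π_W = (305/2 - (1/2)q_W)q_W - 29q_W.
Maximising: ∂π_W/∂q_W = 247/2 - q_W = 0, giving q_W = 247/2.
Then q_O = (247 - 247/2)/2 = 247/4.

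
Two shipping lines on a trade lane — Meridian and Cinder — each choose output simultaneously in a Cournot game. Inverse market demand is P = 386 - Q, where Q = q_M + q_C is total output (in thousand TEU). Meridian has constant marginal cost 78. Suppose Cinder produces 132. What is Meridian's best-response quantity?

With the rival's output fixed at 132, Meridian's profit is π_M = (386 - 132 - q_M)q_M - (78q_M) = (254 - q_M)q_M - (78q_M).
∂π_M/∂q_M = 176 - 2q_M = 0, so q_M = 88.

88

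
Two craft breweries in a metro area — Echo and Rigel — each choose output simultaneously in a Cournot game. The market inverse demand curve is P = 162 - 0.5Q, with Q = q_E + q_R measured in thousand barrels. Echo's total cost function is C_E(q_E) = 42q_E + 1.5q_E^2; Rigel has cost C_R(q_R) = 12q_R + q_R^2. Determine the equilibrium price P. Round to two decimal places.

Echo's profit: π_E = (162 - 0.5Q)q_E - (42q_E + (3/2)q_E²). Setting ∂π_E/∂q_E = 0: 120 - 4q_E - (1/2)(q_R) = 0.
Rigel's first-order condition: 150 - 3q_R - (1/2)(q_E) = 0.
So q_E = (120 - (1/2)q_R)/4 and q_R = (150 - (1/2)q_E)/3.
Solving the pair: q_E = 1140/47, q_R = 45.9574.
Total output Q = 70.2128, so price P = 162 - (1/2)·70.2128 = 126.8936.

126.89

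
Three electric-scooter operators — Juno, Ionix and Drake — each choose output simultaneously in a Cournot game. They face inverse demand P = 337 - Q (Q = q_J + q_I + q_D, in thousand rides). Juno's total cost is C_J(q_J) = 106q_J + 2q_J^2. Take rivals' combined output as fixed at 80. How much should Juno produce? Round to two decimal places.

25.17

With rivals' combined output fixed at 80, Juno's profit is π_J = (337 - 80 - q_J)q_J - (106q_J + 2q_J²) = (257 - q_J)q_J - (106q_J + 2q_J²).
∂π_J/∂q_J = 151 - 6q_J = 0, so q_J = 151/6.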